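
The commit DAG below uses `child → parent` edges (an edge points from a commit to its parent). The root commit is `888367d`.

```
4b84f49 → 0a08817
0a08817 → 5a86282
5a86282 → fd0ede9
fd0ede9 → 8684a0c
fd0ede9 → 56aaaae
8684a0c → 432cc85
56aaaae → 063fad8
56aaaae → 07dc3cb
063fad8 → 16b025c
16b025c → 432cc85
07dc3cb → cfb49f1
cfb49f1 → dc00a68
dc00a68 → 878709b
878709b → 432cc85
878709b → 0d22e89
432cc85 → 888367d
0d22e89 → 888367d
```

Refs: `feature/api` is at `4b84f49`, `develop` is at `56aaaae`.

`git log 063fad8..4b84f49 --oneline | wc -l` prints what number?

Reachable from 4b84f49: {063fad8, 07dc3cb, 0a08817, 0d22e89, 16b025c, 432cc85, 4b84f49, 56aaaae, 5a86282, 8684a0c, 878709b, 888367d, cfb49f1, dc00a68, fd0ede9}.
Reachable from 063fad8: {063fad8, 16b025c, 432cc85, 888367d}.
In 4b84f49's history but not 063fad8's: {07dc3cb, 0a08817, 0d22e89, 4b84f49, 56aaaae, 5a86282, 8684a0c, 878709b, cfb49f1, dc00a68, fd0ede9} — 11 commits.

11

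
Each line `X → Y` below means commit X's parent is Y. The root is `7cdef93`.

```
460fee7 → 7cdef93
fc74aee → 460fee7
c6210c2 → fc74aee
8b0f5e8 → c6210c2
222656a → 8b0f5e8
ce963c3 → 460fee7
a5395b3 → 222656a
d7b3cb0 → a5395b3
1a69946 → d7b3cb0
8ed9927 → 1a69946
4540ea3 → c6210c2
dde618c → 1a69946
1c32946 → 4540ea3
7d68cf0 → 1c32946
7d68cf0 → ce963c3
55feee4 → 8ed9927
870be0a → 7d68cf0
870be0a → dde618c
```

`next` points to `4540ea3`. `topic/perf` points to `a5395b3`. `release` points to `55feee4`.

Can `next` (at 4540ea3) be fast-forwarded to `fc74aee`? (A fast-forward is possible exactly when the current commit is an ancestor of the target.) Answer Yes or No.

No

A fast-forward from 4540ea3 to fc74aee is possible iff 4540ea3 is an ancestor of fc74aee.
Ancestors of fc74aee: {460fee7, 7cdef93, fc74aee}.
4540ea3 is not among them, so fast-forward is not possible.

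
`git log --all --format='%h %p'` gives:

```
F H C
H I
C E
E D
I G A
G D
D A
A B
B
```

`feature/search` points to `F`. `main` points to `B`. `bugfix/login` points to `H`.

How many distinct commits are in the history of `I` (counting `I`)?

5

Walking parent pointers from I: reachable set = {A, B, D, G, I}.
That is 5 commits.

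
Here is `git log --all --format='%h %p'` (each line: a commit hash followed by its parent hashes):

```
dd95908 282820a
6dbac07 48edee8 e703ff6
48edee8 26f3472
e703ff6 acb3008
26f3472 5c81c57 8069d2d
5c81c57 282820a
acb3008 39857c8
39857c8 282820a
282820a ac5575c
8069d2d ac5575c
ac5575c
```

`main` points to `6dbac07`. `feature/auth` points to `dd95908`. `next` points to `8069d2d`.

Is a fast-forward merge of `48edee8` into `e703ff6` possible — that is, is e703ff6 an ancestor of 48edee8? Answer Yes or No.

A fast-forward from e703ff6 to 48edee8 is possible iff e703ff6 is an ancestor of 48edee8.
Ancestors of 48edee8: {26f3472, 282820a, 48edee8, 5c81c57, 8069d2d, ac5575c}.
e703ff6 is not among them, so fast-forward is not possible.

No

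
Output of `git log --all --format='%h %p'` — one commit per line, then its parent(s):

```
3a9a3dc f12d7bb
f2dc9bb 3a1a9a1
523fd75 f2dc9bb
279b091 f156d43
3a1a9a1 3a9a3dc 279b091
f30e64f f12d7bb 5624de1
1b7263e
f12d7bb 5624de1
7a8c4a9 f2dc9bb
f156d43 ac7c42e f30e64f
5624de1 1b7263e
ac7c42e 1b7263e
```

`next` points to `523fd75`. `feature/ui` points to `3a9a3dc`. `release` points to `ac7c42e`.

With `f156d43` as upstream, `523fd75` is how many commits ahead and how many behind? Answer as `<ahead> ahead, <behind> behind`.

5 ahead, 0 behind

Reachable from 523fd75: {1b7263e, 279b091, 3a1a9a1, 3a9a3dc, 523fd75, 5624de1, ac7c42e, f12d7bb, f156d43, f2dc9bb, f30e64f}.
Reachable from f156d43: {1b7263e, 5624de1, ac7c42e, f12d7bb, f156d43, f30e64f}.
Only in 523fd75's history (ahead): {279b091, 3a1a9a1, 3a9a3dc, 523fd75, f2dc9bb} — 5.
Only in f156d43's history (behind): {} — 0.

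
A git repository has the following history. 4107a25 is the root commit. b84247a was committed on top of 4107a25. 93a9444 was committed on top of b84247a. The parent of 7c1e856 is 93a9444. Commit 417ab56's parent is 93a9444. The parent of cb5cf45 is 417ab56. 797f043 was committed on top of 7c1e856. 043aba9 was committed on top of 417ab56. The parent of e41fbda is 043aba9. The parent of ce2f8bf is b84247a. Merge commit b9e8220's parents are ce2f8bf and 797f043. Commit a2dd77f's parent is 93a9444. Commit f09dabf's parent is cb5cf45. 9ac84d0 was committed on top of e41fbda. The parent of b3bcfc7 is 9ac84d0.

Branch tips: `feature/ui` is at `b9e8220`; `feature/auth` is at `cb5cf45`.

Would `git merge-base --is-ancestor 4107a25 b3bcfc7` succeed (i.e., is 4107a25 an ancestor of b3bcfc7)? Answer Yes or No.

Ancestors of b3bcfc7 (commits reachable by following parents): {043aba9, 4107a25, 417ab56, 93a9444, 9ac84d0, b3bcfc7, b84247a, e41fbda}.
4107a25 is in that set, so it is an ancestor of b3bcfc7.

Yes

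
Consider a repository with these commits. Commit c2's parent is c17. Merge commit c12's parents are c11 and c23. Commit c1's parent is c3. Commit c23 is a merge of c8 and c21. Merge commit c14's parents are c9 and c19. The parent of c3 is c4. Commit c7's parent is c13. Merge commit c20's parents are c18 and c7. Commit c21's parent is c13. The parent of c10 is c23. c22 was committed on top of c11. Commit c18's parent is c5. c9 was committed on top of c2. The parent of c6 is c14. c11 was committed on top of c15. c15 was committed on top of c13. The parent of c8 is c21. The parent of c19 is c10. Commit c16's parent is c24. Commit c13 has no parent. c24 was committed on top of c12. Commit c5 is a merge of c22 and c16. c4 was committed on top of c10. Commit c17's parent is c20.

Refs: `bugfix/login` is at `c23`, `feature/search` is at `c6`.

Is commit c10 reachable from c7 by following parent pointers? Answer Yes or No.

Ancestors of c7: {c13, c7}.
c10 is not in that set, so it is not an ancestor of c7.

No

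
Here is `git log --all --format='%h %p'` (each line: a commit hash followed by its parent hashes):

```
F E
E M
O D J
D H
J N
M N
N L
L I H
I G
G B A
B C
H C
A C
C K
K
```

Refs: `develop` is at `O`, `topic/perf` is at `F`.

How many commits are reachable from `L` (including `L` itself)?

8

Walking parent pointers from L: reachable set = {A, B, C, G, H, I, K, L}.
That is 8 commits.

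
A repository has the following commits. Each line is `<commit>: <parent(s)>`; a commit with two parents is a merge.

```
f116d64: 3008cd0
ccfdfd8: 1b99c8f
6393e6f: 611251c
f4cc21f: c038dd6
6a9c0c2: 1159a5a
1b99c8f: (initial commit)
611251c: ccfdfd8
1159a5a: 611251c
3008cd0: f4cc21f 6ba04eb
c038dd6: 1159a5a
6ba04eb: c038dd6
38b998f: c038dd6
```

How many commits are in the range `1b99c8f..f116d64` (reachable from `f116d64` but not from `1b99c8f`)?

Reachable from f116d64: {1159a5a, 1b99c8f, 3008cd0, 611251c, 6ba04eb, c038dd6, ccfdfd8, f116d64, f4cc21f}.
Reachable from 1b99c8f: {1b99c8f}.
In f116d64's history but not 1b99c8f's: {1159a5a, 3008cd0, 611251c, 6ba04eb, c038dd6, ccfdfd8, f116d64, f4cc21f} — 8 commits.

8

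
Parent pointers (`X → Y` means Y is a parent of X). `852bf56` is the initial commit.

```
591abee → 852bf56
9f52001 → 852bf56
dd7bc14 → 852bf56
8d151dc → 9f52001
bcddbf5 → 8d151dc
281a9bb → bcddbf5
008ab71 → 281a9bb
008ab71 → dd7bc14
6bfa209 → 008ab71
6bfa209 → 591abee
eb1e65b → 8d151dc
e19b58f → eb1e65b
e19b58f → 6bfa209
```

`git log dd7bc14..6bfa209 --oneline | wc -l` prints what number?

7

Reachable from 6bfa209: {008ab71, 281a9bb, 591abee, 6bfa209, 852bf56, 8d151dc, 9f52001, bcddbf5, dd7bc14}.
Reachable from dd7bc14: {852bf56, dd7bc14}.
In 6bfa209's history but not dd7bc14's: {008ab71, 281a9bb, 591abee, 6bfa209, 8d151dc, 9f52001, bcddbf5} — 7 commits.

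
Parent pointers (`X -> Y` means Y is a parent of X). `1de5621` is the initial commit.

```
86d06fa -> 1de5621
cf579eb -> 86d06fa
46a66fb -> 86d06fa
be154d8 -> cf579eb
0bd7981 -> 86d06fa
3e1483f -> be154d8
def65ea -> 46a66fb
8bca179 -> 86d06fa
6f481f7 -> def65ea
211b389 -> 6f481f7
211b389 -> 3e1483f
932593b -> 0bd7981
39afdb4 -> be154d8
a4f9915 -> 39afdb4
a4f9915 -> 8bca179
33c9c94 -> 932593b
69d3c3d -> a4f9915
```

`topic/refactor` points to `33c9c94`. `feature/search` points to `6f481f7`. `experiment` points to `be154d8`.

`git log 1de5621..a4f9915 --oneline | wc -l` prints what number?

Reachable from a4f9915: {1de5621, 39afdb4, 86d06fa, 8bca179, a4f9915, be154d8, cf579eb}.
Reachable from 1de5621: {1de5621}.
In a4f9915's history but not 1de5621's: {39afdb4, 86d06fa, 8bca179, a4f9915, be154d8, cf579eb} — 6 commits.

6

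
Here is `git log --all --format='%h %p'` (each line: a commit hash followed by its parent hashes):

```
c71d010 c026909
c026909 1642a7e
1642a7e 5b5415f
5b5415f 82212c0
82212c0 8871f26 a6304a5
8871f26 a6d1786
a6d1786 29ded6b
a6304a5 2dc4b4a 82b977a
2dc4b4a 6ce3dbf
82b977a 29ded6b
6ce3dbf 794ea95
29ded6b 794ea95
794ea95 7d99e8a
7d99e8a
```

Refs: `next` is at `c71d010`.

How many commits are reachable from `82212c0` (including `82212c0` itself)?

10

Walking parent pointers from 82212c0: reachable set = {29ded6b, 2dc4b4a, 6ce3dbf, 794ea95, 7d99e8a, 82212c0, 82b977a, 8871f26, a6304a5, a6d1786}.
That is 10 commits.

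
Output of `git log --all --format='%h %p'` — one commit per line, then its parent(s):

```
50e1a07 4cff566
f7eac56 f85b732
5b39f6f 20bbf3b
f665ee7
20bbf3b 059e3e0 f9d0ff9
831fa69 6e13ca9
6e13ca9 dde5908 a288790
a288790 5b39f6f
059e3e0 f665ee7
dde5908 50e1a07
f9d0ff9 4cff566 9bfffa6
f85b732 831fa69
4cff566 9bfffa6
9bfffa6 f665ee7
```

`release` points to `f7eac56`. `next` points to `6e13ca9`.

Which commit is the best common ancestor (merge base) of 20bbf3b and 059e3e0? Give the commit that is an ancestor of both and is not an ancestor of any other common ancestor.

059e3e0

Ancestors of 20bbf3b: {059e3e0, 20bbf3b, 4cff566, 9bfffa6, f665ee7, f9d0ff9}.
Ancestors of 059e3e0: {059e3e0, f665ee7}.
Common ancestors: {059e3e0, f665ee7}.
Among these, 059e3e0 is not an ancestor of any other common ancestor — it is the merge base.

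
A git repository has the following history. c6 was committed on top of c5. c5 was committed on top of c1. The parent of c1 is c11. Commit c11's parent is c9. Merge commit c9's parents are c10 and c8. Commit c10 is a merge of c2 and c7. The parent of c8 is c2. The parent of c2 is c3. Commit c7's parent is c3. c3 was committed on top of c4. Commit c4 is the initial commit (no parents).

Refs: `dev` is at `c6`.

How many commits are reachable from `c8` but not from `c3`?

2

Reachable from c8: {c2, c3, c4, c8}.
Reachable from c3: {c3, c4}.
In c8's history but not c3's: {c2, c8} — 2 commits.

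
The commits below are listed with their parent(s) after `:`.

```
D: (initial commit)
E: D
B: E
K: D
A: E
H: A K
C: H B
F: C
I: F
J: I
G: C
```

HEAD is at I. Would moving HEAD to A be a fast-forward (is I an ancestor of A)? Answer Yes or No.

A fast-forward from I to A is possible iff I is an ancestor of A.
Ancestors of A: {A, D, E}.
I is not among them, so fast-forward is not possible.

No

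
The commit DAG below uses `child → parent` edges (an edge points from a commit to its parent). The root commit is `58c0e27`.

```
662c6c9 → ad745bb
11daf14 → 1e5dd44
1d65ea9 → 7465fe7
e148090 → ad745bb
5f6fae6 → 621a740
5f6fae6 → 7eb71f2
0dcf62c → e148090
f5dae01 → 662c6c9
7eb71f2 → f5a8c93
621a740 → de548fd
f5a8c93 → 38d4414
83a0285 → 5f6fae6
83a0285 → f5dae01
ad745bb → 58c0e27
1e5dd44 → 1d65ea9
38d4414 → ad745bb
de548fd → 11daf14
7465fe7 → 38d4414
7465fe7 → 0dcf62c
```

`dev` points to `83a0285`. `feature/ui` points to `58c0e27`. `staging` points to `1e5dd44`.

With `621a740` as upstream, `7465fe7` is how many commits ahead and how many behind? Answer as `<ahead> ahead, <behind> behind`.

Reachable from 7465fe7: {0dcf62c, 38d4414, 58c0e27, 7465fe7, ad745bb, e148090}.
Reachable from 621a740: {0dcf62c, 11daf14, 1d65ea9, 1e5dd44, 38d4414, 58c0e27, 621a740, 7465fe7, ad745bb, de548fd, e148090}.
Only in 7465fe7's history (ahead): {} — 0.
Only in 621a740's history (behind): {11daf14, 1d65ea9, 1e5dd44, 621a740, de548fd} — 5.

0 ahead, 5 behind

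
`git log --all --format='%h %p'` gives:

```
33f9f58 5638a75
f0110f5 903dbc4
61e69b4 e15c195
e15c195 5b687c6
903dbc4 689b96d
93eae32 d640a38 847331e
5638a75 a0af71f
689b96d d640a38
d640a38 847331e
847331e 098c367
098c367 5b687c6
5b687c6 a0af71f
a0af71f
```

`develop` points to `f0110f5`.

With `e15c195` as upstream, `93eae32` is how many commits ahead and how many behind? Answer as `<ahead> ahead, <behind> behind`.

Reachable from 93eae32: {098c367, 5b687c6, 847331e, 93eae32, a0af71f, d640a38}.
Reachable from e15c195: {5b687c6, a0af71f, e15c195}.
Only in 93eae32's history (ahead): {098c367, 847331e, 93eae32, d640a38} — 4.
Only in e15c195's history (behind): {e15c195} — 1.

4 ahead, 1 behind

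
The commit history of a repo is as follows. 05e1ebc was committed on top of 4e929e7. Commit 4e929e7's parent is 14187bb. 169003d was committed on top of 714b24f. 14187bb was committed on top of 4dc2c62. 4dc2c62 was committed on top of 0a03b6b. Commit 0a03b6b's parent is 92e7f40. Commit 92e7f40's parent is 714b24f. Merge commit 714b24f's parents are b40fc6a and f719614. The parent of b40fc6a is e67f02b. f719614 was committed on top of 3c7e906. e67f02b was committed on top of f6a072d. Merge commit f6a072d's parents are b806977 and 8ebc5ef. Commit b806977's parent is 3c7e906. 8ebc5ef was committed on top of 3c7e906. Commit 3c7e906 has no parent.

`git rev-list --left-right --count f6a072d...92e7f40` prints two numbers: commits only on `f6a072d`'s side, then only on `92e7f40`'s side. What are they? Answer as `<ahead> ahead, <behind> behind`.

0 ahead, 5 behind

Reachable from f6a072d: {3c7e906, 8ebc5ef, b806977, f6a072d}.
Reachable from 92e7f40: {3c7e906, 714b24f, 8ebc5ef, 92e7f40, b40fc6a, b806977, e67f02b, f6a072d, f719614}.
Only in f6a072d's history (ahead): {} — 0.
Only in 92e7f40's history (behind): {714b24f, 92e7f40, b40fc6a, e67f02b, f719614} — 5.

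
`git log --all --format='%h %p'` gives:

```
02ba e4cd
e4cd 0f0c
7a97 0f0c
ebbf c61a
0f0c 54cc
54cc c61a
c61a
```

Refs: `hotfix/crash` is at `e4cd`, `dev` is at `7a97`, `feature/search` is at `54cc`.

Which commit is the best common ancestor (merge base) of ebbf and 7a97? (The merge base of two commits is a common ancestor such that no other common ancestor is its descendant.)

c61a

Ancestors of ebbf: {c61a, ebbf}.
Ancestors of 7a97: {0f0c, 54cc, 7a97, c61a}.
Common ancestors: {c61a}.
The only common ancestor is c61a, so it is the merge base.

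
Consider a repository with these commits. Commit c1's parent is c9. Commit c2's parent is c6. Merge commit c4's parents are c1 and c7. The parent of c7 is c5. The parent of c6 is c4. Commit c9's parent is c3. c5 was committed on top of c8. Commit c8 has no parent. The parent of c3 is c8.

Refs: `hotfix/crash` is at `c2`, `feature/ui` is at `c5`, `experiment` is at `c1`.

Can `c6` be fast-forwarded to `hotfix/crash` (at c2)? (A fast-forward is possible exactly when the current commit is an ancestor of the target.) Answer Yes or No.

A fast-forward from c6 to c2 is possible iff c6 is an ancestor of c2.
Ancestors of c2: {c1, c2, c3, c4, c5, c6, c7, c8, c9}.
c6 is among them, so fast-forward is possible.

Yes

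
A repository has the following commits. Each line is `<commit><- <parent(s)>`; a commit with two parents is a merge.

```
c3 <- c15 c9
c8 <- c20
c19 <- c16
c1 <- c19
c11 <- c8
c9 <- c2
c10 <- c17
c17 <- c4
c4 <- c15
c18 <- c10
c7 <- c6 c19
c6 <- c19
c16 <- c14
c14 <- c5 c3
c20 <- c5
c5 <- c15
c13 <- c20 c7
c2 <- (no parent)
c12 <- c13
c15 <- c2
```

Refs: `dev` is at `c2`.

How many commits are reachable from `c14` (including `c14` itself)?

Walking parent pointers from c14: reachable set = {c14, c15, c2, c3, c5, c9}.
That is 6 commits.

6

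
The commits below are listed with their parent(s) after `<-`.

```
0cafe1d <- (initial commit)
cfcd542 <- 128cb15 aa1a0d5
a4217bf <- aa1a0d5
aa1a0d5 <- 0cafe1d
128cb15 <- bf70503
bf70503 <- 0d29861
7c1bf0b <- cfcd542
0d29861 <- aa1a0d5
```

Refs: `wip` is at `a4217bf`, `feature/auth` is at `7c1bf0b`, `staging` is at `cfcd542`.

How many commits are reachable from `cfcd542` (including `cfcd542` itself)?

6

Walking parent pointers from cfcd542: reachable set = {0cafe1d, 0d29861, 128cb15, aa1a0d5, bf70503, cfcd542}.
That is 6 commits.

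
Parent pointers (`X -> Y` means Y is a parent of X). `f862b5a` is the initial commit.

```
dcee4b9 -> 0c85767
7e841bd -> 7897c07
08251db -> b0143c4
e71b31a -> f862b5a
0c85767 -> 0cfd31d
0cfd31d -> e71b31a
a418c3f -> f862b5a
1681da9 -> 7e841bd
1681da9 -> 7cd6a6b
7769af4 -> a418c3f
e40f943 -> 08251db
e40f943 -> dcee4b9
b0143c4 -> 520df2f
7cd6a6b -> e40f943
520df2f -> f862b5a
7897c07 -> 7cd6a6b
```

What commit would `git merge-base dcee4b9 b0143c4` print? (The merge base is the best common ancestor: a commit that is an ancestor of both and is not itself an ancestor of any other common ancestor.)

f862b5a

Ancestors of dcee4b9: {0c85767, 0cfd31d, dcee4b9, e71b31a, f862b5a}.
Ancestors of b0143c4: {520df2f, b0143c4, f862b5a}.
Common ancestors: {f862b5a}.
The only common ancestor is f862b5a, so it is the merge base.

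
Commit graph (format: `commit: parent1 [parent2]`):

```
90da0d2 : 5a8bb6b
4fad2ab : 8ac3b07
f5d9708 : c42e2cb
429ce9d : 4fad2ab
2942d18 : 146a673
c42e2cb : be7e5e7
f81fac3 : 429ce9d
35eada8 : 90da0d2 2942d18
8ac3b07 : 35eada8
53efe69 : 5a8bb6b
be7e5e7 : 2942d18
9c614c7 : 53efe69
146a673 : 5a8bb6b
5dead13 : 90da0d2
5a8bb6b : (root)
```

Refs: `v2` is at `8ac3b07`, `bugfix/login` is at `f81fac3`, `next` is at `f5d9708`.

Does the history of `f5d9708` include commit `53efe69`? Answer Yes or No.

Ancestors of f5d9708: {146a673, 2942d18, 5a8bb6b, be7e5e7, c42e2cb, f5d9708}.
53efe69 is not in that set, so it is not an ancestor of f5d9708.

No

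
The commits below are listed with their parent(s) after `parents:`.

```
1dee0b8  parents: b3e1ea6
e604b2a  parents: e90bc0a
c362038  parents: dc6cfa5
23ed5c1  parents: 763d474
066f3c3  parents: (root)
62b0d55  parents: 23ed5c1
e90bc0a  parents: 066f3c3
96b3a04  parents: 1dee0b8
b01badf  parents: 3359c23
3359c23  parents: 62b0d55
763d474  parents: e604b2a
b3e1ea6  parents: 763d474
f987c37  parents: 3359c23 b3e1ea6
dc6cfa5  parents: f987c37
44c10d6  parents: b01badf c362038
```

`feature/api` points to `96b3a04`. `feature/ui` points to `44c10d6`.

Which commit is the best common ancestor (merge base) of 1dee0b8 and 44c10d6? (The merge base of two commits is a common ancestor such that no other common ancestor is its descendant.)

Ancestors of 1dee0b8: {066f3c3, 1dee0b8, 763d474, b3e1ea6, e604b2a, e90bc0a}.
Ancestors of 44c10d6: {066f3c3, 23ed5c1, 3359c23, 44c10d6, 62b0d55, 763d474, b01badf, b3e1ea6, c362038, dc6cfa5, e604b2a, e90bc0a, f987c37}.
Common ancestors: {066f3c3, 763d474, b3e1ea6, e604b2a, e90bc0a}.
Among these, b3e1ea6 is not an ancestor of any other common ancestor — it is the merge base.

b3e1ea6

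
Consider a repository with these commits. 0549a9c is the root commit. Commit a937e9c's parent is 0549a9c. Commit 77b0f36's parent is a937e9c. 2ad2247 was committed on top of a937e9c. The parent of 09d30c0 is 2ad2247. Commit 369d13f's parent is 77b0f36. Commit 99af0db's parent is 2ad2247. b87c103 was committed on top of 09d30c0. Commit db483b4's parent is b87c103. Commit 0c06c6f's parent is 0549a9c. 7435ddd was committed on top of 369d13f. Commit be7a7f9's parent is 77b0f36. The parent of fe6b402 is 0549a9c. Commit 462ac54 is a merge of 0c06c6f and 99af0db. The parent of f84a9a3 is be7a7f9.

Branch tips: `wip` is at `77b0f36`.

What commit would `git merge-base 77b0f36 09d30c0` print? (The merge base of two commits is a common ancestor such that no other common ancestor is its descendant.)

a937e9c

Ancestors of 77b0f36: {0549a9c, 77b0f36, a937e9c}.
Ancestors of 09d30c0: {0549a9c, 09d30c0, 2ad2247, a937e9c}.
Common ancestors: {0549a9c, a937e9c}.
Among these, a937e9c is not an ancestor of any other common ancestor — it is the merge base.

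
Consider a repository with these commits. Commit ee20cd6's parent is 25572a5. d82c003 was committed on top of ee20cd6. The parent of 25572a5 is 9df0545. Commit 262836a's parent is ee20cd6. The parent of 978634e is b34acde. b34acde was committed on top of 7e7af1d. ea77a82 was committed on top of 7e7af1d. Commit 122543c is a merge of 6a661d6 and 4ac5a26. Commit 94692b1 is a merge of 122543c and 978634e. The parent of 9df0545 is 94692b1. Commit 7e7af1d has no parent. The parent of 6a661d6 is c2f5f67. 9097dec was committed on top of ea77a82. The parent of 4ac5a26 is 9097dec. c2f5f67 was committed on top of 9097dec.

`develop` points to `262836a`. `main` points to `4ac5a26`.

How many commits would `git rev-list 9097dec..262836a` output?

Reachable from 262836a: {122543c, 25572a5, 262836a, 4ac5a26, 6a661d6, 7e7af1d, 9097dec, 94692b1, 978634e, 9df0545, b34acde, c2f5f67, ea77a82, ee20cd6}.
Reachable from 9097dec: {7e7af1d, 9097dec, ea77a82}.
In 262836a's history but not 9097dec's: {122543c, 25572a5, 262836a, 4ac5a26, 6a661d6, 94692b1, 978634e, 9df0545, b34acde, c2f5f67, ee20cd6} — 11 commits.

11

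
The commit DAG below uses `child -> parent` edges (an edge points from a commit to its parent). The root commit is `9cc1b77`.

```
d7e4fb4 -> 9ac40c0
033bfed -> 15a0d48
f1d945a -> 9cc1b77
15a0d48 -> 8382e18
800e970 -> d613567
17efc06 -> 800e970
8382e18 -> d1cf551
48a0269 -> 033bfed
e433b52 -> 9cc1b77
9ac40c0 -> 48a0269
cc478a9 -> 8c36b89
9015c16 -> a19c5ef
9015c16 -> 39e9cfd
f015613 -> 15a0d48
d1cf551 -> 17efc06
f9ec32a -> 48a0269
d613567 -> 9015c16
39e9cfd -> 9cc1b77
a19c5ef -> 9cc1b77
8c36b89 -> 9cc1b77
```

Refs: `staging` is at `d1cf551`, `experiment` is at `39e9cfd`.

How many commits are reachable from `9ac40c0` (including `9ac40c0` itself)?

Walking parent pointers from 9ac40c0: reachable set = {033bfed, 15a0d48, 17efc06, 39e9cfd, 48a0269, 800e970, 8382e18, 9015c16, 9ac40c0, 9cc1b77, a19c5ef, d1cf551, d613567}.
That is 13 commits.

13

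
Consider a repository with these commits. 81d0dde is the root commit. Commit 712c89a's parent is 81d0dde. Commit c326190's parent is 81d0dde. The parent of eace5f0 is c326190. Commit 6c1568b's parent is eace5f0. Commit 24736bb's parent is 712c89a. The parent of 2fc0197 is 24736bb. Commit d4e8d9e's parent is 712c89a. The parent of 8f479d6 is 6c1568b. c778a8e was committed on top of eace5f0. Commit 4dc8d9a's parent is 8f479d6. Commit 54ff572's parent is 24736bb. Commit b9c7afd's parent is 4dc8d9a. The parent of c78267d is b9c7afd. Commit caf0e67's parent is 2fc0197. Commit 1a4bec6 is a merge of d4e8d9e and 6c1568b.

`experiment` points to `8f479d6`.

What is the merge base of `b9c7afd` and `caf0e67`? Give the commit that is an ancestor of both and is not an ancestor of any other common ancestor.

Ancestors of b9c7afd: {4dc8d9a, 6c1568b, 81d0dde, 8f479d6, b9c7afd, c326190, eace5f0}.
Ancestors of caf0e67: {24736bb, 2fc0197, 712c89a, 81d0dde, caf0e67}.
Common ancestors: {81d0dde}.
The only common ancestor is 81d0dde, so it is the merge base.

81d0dde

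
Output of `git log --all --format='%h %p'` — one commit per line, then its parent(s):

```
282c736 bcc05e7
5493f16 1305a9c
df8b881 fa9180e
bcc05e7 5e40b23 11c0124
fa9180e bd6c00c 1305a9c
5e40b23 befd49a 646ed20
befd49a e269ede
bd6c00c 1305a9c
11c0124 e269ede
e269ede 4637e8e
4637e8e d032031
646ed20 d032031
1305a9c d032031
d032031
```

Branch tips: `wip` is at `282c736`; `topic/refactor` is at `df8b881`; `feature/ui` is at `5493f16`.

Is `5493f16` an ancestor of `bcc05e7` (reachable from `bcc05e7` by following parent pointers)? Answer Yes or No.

No

Ancestors of bcc05e7: {11c0124, 4637e8e, 5e40b23, 646ed20, bcc05e7, befd49a, d032031, e269ede}.
5493f16 is not in that set, so it is not an ancestor of bcc05e7.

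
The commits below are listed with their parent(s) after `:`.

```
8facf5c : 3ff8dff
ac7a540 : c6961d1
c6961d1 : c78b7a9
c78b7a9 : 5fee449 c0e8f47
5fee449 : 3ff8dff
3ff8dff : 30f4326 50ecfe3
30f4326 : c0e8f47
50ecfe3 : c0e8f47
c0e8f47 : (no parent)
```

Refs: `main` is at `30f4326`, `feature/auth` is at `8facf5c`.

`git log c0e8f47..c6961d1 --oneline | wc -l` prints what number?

6

Reachable from c6961d1: {30f4326, 3ff8dff, 50ecfe3, 5fee449, c0e8f47, c6961d1, c78b7a9}.
Reachable from c0e8f47: {c0e8f47}.
In c6961d1's history but not c0e8f47's: {30f4326, 3ff8dff, 50ecfe3, 5fee449, c6961d1, c78b7a9} — 6 commits.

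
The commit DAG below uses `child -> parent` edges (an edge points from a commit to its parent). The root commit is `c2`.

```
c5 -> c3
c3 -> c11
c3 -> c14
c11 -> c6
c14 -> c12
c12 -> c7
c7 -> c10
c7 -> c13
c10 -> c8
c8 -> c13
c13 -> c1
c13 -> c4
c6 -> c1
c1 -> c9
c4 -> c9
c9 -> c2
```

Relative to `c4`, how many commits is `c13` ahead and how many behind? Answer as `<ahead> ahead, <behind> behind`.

2 ahead, 0 behind

Reachable from c13: {c1, c13, c2, c4, c9}.
Reachable from c4: {c2, c4, c9}.
Only in c13's history (ahead): {c1, c13} — 2.
Only in c4's history (behind): {} — 0.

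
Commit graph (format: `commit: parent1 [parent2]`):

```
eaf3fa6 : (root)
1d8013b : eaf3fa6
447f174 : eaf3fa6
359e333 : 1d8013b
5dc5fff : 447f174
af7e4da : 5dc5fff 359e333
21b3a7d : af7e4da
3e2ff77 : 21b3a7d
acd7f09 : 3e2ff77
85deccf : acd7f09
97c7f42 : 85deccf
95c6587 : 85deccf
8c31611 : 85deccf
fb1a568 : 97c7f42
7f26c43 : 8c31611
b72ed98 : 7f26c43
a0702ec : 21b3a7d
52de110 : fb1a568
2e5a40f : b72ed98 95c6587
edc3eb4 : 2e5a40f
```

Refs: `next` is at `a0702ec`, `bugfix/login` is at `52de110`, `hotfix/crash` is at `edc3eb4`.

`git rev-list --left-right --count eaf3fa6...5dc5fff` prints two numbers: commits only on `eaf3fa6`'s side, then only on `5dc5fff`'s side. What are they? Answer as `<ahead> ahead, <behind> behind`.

Reachable from eaf3fa6: {eaf3fa6}.
Reachable from 5dc5fff: {447f174, 5dc5fff, eaf3fa6}.
Only in eaf3fa6's history (ahead): {} — 0.
Only in 5dc5fff's history (behind): {447f174, 5dc5fff} — 2.

0 ahead, 2 behind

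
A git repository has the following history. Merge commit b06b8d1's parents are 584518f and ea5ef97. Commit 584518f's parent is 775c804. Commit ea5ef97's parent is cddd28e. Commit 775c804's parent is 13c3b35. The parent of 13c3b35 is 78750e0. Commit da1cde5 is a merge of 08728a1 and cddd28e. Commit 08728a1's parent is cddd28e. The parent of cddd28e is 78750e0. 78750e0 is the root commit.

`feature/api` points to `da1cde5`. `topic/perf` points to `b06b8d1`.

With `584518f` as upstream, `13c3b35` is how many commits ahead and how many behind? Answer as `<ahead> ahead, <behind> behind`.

0 ahead, 2 behind

Reachable from 13c3b35: {13c3b35, 78750e0}.
Reachable from 584518f: {13c3b35, 584518f, 775c804, 78750e0}.
Only in 13c3b35's history (ahead): {} — 0.
Only in 584518f's history (behind): {584518f, 775c804} — 2.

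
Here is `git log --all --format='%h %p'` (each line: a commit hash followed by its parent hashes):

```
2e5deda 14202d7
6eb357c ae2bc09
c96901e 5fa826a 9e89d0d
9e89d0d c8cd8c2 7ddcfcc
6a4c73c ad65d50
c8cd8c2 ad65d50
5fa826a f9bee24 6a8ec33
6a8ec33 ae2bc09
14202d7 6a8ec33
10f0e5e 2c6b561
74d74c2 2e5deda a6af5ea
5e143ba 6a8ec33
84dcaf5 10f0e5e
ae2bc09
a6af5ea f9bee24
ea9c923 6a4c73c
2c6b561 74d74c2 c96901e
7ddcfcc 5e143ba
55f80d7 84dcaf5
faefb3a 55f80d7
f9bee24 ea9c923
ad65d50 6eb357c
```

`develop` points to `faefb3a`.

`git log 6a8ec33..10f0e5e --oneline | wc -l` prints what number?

Reachable from 10f0e5e: {10f0e5e, 14202d7, 2c6b561, 2e5deda, 5e143ba, 5fa826a, 6a4c73c, 6a8ec33, 6eb357c, 74d74c2, 7ddcfcc, 9e89d0d, a6af5ea, ad65d50, ae2bc09, c8cd8c2, c96901e, ea9c923, f9bee24}.
Reachable from 6a8ec33: {6a8ec33, ae2bc09}.
In 10f0e5e's history but not 6a8ec33's: {10f0e5e, 14202d7, 2c6b561, 2e5deda, 5e143ba, 5fa826a, 6a4c73c, 6eb357c, 74d74c2, 7ddcfcc, 9e89d0d, a6af5ea, ad65d50, c8cd8c2, c96901e, ea9c923, f9bee24} — 17 commits.

17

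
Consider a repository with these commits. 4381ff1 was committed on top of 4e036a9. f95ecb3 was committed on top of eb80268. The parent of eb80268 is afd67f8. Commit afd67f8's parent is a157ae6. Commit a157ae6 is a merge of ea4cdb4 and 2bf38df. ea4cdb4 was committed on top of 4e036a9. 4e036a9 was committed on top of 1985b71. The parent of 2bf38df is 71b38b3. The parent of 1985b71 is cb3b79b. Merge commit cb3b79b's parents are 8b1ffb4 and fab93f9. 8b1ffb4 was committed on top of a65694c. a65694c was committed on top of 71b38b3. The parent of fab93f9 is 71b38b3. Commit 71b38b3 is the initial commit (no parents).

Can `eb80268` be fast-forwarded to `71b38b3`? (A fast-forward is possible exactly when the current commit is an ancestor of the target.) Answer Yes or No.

A fast-forward from eb80268 to 71b38b3 is possible iff eb80268 is an ancestor of 71b38b3.
Ancestors of 71b38b3: {71b38b3}.
eb80268 is not among them, so fast-forward is not possible.

No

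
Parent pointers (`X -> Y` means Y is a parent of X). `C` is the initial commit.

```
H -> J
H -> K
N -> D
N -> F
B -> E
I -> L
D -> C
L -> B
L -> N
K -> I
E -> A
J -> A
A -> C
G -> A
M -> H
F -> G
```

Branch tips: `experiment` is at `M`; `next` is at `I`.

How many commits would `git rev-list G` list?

Walking parent pointers from G: reachable set = {A, C, G}.
That is 3 commits.

3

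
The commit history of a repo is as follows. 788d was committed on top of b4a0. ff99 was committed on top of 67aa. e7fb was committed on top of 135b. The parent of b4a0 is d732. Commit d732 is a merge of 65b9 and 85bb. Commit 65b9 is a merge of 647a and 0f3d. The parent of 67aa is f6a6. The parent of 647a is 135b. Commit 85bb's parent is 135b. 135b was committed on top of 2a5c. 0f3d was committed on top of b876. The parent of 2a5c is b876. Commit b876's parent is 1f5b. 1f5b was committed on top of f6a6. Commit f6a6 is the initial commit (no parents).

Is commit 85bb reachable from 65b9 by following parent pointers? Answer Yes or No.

No

Ancestors of 65b9: {0f3d, 135b, 1f5b, 2a5c, 647a, 65b9, b876, f6a6}.
85bb is not in that set, so it is not an ancestor of 65b9.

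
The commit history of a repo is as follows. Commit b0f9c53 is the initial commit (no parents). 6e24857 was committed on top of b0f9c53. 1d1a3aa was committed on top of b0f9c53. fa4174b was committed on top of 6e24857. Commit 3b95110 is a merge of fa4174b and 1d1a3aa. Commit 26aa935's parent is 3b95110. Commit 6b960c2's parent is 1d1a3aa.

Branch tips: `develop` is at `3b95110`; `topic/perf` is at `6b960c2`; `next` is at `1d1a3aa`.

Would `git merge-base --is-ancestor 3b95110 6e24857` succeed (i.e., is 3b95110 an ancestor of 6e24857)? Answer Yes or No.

No

Ancestors of 6e24857: {6e24857, b0f9c53}.
3b95110 is not in that set, so it is not an ancestor of 6e24857.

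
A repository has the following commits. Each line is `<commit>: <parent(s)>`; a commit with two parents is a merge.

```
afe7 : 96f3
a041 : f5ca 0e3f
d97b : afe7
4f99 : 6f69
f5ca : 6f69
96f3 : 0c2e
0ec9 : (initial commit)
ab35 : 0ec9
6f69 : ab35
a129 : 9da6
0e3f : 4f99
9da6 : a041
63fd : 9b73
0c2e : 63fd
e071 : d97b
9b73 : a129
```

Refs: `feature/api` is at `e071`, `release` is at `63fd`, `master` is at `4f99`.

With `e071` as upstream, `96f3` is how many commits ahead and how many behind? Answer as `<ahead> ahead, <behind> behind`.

0 ahead, 3 behind

Reachable from 96f3: {0c2e, 0e3f, 0ec9, 4f99, 63fd, 6f69, 96f3, 9b73, 9da6, a041, a129, ab35, f5ca}.
Reachable from e071: {0c2e, 0e3f, 0ec9, 4f99, 63fd, 6f69, 96f3, 9b73, 9da6, a041, a129, ab35, afe7, d97b, e071, f5ca}.
Only in 96f3's history (ahead): {} — 0.
Only in e071's history (behind): {afe7, d97b, e071} — 3.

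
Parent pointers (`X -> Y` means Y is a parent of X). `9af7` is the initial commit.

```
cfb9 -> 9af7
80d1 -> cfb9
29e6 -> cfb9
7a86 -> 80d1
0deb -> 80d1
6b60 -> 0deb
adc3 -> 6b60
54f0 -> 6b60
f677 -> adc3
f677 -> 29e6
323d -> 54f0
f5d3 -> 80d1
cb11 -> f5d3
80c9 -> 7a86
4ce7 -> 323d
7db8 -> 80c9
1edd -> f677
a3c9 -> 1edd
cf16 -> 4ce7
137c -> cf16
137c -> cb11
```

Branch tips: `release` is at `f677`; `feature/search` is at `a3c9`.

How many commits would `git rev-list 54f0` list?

6

Walking parent pointers from 54f0: reachable set = {0deb, 54f0, 6b60, 80d1, 9af7, cfb9}.
That is 6 commits.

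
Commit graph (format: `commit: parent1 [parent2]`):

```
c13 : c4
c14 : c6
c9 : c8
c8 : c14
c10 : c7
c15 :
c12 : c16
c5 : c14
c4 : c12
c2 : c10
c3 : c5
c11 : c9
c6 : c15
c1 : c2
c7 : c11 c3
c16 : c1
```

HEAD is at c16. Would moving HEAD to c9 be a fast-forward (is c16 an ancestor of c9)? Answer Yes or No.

No

A fast-forward from c16 to c9 is possible iff c16 is an ancestor of c9.
Ancestors of c9: {c14, c15, c6, c8, c9}.
c16 is not among them, so fast-forward is not possible.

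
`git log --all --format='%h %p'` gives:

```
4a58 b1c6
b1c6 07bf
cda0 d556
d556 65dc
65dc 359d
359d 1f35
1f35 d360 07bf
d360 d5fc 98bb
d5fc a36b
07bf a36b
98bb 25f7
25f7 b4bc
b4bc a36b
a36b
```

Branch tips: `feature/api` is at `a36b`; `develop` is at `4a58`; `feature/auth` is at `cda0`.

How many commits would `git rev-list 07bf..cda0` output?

10

Reachable from cda0: {07bf, 1f35, 25f7, 359d, 65dc, 98bb, a36b, b4bc, cda0, d360, d556, d5fc}.
Reachable from 07bf: {07bf, a36b}.
In cda0's history but not 07bf's: {1f35, 25f7, 359d, 65dc, 98bb, b4bc, cda0, d360, d556, d5fc} — 10 commits.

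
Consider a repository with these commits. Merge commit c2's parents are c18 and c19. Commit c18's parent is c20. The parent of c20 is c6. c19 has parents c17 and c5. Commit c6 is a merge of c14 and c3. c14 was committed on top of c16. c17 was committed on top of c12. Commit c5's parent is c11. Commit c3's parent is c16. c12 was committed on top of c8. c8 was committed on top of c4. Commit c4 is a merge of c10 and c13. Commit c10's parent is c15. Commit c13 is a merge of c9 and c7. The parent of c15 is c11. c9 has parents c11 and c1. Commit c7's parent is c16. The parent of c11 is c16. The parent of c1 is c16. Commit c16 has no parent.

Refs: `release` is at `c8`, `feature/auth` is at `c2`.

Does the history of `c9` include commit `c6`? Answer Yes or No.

No

Ancestors of c9: {c1, c11, c16, c9}.
c6 is not in that set, so it is not an ancestor of c9.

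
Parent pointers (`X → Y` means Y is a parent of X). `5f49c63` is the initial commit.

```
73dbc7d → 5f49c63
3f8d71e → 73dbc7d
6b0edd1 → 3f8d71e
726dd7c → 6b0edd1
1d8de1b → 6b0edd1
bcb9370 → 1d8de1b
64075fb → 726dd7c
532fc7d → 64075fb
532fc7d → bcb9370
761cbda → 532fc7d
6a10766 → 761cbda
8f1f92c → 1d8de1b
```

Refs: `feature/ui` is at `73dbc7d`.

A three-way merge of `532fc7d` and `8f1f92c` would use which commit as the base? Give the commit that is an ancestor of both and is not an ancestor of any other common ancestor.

1d8de1b

Ancestors of 532fc7d: {1d8de1b, 3f8d71e, 532fc7d, 5f49c63, 64075fb, 6b0edd1, 726dd7c, 73dbc7d, bcb9370}.
Ancestors of 8f1f92c: {1d8de1b, 3f8d71e, 5f49c63, 6b0edd1, 73dbc7d, 8f1f92c}.
Common ancestors: {1d8de1b, 3f8d71e, 5f49c63, 6b0edd1, 73dbc7d}.
Among these, 1d8de1b is not an ancestor of any other common ancestor — it is the merge base.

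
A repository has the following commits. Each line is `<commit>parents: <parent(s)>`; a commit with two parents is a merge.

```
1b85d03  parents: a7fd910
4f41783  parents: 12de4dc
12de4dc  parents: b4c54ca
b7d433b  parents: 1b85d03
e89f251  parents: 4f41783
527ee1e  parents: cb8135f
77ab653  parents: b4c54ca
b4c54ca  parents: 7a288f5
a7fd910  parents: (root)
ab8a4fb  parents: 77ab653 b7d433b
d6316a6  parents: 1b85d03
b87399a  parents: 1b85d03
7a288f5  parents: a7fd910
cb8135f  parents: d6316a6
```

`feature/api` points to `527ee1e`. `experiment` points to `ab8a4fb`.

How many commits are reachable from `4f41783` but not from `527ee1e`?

4

Reachable from 4f41783: {12de4dc, 4f41783, 7a288f5, a7fd910, b4c54ca}.
Reachable from 527ee1e: {1b85d03, 527ee1e, a7fd910, cb8135f, d6316a6}.
In 4f41783's history but not 527ee1e's: {12de4dc, 4f41783, 7a288f5, b4c54ca} — 4 commits.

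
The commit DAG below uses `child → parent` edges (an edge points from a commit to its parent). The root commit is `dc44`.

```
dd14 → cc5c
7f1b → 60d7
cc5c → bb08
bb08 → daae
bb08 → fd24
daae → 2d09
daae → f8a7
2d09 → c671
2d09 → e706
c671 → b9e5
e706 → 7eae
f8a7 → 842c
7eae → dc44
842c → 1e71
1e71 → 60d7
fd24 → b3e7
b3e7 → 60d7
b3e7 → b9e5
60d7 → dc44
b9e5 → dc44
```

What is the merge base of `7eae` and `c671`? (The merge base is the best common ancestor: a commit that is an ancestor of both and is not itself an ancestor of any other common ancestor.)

Ancestors of 7eae: {7eae, dc44}.
Ancestors of c671: {b9e5, c671, dc44}.
Common ancestors: {dc44}.
The only common ancestor is dc44, so it is the merge base.

dc44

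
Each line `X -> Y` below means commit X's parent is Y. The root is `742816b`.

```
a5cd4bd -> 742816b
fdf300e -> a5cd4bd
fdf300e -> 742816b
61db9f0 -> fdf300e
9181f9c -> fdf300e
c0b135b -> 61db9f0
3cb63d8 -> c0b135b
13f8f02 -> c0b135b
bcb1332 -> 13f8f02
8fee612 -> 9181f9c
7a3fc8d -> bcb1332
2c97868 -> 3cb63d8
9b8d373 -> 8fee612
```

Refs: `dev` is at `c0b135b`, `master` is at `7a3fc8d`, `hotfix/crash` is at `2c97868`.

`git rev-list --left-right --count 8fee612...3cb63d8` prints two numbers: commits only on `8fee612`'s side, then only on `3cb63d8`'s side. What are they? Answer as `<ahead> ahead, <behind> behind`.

2 ahead, 3 behind

Reachable from 8fee612: {742816b, 8fee612, 9181f9c, a5cd4bd, fdf300e}.
Reachable from 3cb63d8: {3cb63d8, 61db9f0, 742816b, a5cd4bd, c0b135b, fdf300e}.
Only in 8fee612's history (ahead): {8fee612, 9181f9c} — 2.
Only in 3cb63d8's history (behind): {3cb63d8, 61db9f0, c0b135b} — 3.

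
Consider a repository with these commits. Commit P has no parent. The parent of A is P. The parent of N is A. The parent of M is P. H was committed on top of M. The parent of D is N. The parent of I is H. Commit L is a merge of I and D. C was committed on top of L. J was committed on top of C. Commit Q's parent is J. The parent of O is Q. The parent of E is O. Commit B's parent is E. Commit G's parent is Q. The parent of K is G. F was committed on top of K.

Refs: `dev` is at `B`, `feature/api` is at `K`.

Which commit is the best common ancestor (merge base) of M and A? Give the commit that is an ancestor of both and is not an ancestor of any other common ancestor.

Ancestors of M: {M, P}.
Ancestors of A: {A, P}.
Common ancestors: {P}.
The only common ancestor is P, so it is the merge base.

P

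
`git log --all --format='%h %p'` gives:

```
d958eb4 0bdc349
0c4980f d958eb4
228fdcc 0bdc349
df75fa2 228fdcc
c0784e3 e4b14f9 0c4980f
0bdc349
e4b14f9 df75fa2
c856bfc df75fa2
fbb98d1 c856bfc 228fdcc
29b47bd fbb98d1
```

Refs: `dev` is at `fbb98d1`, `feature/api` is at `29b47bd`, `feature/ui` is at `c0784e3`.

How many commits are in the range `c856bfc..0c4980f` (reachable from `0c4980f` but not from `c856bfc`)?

Reachable from 0c4980f: {0bdc349, 0c4980f, d958eb4}.
Reachable from c856bfc: {0bdc349, 228fdcc, c856bfc, df75fa2}.
In 0c4980f's history but not c856bfc's: {0c4980f, d958eb4} — 2 commits.

2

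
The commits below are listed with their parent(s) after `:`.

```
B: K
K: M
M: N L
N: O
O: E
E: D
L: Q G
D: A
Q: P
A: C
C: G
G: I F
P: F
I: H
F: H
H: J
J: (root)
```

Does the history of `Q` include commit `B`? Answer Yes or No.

Ancestors of Q: {F, H, J, P, Q}.
B is not in that set, so it is not an ancestor of Q.

No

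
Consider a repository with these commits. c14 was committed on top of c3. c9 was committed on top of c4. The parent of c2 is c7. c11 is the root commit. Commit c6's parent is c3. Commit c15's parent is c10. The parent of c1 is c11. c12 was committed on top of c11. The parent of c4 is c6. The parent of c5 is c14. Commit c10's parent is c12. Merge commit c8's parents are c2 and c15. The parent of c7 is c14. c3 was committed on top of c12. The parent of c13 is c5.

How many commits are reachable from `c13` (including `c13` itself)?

Walking parent pointers from c13: reachable set = {c11, c12, c13, c14, c3, c5}.
That is 6 commits.

6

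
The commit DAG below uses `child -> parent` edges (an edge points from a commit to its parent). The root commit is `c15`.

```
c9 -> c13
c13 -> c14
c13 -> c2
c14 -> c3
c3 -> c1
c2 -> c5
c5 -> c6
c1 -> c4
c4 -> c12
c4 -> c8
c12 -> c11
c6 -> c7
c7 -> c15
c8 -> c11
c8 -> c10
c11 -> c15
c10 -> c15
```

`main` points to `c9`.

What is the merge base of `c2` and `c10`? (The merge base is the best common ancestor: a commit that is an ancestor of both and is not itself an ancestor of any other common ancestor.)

Ancestors of c2: {c15, c2, c5, c6, c7}.
Ancestors of c10: {c10, c15}.
Common ancestors: {c15}.
The only common ancestor is c15, so it is the merge base.

c15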